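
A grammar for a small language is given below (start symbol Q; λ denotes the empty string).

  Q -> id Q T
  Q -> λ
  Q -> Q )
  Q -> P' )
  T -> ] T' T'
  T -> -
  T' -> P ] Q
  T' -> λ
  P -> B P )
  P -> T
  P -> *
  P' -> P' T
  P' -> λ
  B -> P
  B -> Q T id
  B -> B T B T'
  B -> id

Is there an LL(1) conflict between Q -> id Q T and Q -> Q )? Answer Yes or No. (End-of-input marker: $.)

FIRST(id Q T) = { id } and FIRST(Q )) = { ), -, ], id }.
Both contain id, so the two alternatives are not disjoint — LL(1) conflict.

Yes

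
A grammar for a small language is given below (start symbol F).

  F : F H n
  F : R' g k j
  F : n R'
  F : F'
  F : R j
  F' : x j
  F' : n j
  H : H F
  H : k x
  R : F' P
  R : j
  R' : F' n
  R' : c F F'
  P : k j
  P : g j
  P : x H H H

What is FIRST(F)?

From F : F H n: add FIRST(F) = { c, j, n, x }.
From F : R' g k j: add FIRST(R') = { c, n, x }.
F : n R' contributes {n}.
From F : F': add FIRST(F') = { n, x }.
From F : R j: add FIRST(R) = { j, n, x }.
Union: FIRST(F) = { c, j, n, x }.

{ c, j, n, x }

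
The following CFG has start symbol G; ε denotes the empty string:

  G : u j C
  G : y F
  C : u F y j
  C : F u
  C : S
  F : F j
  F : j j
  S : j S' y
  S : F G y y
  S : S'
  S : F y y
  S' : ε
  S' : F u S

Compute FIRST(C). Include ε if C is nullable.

{ j, u, ε }

C : u F y j contributes {u}.
From C : F u: add FIRST(F) = { j }.
From C : S: add FIRST(S) = { j, ε } (including ε since S is nullable).
Union: FIRST(C) = { j, u, ε }.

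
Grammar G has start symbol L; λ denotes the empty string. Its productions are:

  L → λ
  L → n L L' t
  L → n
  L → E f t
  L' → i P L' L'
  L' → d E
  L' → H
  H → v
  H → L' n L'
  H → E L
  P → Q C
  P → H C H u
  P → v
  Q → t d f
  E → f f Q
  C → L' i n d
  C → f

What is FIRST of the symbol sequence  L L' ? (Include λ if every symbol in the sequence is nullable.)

{ d, f, i, n, v }

Add FIRST(L)\{λ} = { f, n }; L is nullable, continue.
Add FIRST(L') = { d, f, i, v }; L' is not nullable, stop.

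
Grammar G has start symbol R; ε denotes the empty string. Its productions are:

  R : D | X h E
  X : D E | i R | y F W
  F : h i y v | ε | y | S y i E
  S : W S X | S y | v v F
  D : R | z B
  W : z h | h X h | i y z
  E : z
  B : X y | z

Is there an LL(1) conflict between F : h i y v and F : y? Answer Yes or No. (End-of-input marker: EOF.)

No

FIRST(h i y v) = { h } and FIRST(y) = { y }.
The FIRST sets are disjoint and neither alternative is nullable — no conflict.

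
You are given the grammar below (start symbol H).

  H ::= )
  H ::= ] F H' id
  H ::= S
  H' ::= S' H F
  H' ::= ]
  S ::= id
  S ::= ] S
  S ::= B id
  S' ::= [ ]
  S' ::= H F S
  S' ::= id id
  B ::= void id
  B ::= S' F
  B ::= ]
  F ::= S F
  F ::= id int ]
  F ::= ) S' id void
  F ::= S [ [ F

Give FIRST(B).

{ ), [, ], id, void }

B ::= void id contributes {void}.
From B ::= S' F: add FIRST(S') = { ), [, ], id, void }.
B ::= ] contributes {]}.
Union: FIRST(B) = { ), [, ], id, void }.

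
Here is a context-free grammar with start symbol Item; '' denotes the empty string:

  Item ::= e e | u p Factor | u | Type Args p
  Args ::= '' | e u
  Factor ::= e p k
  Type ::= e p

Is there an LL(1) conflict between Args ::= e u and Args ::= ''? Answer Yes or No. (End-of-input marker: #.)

No

FIRST(e u) = { e } and FIRST('') = { '' }.
The second is nullable but FOLLOW(Args) = { p } is disjoint from FIRST of the first.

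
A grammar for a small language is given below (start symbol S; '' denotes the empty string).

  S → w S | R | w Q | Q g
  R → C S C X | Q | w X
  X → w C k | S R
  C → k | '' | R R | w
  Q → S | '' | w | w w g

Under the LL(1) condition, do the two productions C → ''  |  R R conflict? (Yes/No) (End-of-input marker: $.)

FIRST('') = { '' } and FIRST(R R) = { g, k, w, '' }.
Both alternatives are nullable, violating the LL(1) condition.

Yes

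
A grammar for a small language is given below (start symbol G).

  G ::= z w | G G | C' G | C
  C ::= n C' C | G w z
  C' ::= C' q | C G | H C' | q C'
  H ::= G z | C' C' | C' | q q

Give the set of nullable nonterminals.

No nonterminal has an empty production or an RHS whose symbols are all nullable.

{ } (none)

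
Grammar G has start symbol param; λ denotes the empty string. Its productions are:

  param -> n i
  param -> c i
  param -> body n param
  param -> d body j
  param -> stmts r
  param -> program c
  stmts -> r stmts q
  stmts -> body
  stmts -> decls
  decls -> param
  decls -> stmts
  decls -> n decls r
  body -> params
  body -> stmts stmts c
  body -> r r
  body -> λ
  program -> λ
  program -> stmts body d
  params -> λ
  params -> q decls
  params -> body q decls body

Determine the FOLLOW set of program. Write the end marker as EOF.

In param -> program c: add FIRST(c) = { c }.
Union: FOLLOW(program) = { c }.

{ c }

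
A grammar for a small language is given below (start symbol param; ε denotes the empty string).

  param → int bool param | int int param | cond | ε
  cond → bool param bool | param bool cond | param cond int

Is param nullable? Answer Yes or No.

param has an ε-production, so param ⇒ ε.

Yes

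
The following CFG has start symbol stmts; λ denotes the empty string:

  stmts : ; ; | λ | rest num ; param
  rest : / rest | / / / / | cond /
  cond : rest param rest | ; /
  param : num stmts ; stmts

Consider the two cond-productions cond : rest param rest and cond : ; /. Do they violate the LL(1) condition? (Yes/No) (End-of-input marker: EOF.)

FIRST(rest param rest) = { /, ; } and FIRST(; /) = { ; }.
Both contain ;, so the two alternatives are not disjoint — LL(1) conflict.

Yes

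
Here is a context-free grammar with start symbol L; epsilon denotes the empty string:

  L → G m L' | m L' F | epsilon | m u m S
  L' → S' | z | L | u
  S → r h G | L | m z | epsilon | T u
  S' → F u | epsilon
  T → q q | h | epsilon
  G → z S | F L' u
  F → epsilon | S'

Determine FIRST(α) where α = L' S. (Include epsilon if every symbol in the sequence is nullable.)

Add FIRST(L')\{epsilon} = { m, u, z }; L' is nullable, continue.
Add FIRST(S)\{epsilon} = { h, m, q, r, u, z }; S is nullable, continue.
Every symbol is nullable, so include epsilon.

{ h, m, q, r, u, z, epsilon }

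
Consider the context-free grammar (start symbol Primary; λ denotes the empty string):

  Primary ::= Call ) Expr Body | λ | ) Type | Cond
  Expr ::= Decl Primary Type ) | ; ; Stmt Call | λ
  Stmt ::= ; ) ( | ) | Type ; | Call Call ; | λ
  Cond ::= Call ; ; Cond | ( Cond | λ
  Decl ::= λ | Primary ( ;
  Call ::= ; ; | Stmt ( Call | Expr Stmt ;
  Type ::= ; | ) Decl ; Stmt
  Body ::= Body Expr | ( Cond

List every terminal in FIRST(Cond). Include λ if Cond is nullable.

From Cond ::= Call ; ; Cond: add FIRST(Call) = { (, ), ; }.
Cond ::= ( Cond contributes {(}.
Cond ::= λ contributes λ.
Union: FIRST(Cond) = { (, ), ;, λ }.

{ (, ), ;, λ }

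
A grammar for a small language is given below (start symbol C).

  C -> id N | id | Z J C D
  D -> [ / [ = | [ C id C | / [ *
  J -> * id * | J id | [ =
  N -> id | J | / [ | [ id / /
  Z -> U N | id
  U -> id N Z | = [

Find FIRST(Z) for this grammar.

{ =, id }

From Z -> U N: add FIRST(U) = { =, id }.
Z -> id contributes {id}.
Union: FIRST(Z) = { =, id }.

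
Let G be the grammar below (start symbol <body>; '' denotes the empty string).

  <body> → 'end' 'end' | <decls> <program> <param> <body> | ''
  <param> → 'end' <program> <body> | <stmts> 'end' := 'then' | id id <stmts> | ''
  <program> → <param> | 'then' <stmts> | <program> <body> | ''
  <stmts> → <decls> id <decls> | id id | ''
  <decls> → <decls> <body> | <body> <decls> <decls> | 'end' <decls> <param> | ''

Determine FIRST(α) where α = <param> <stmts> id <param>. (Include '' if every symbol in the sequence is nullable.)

Add FIRST(<param>)\{''} = { 'end', 'then', id }; <param> is nullable, continue.
Add FIRST(<stmts>)\{''} = { 'end', 'then', id }; <stmts> is nullable, continue.
id is a terminal; add {id} and stop.

{ 'end', 'then', id }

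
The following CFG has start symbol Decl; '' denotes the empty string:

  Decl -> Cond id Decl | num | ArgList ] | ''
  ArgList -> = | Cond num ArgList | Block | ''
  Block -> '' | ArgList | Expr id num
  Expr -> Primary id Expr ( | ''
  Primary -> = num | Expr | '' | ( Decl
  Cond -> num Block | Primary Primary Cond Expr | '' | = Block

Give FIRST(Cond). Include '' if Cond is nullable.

Cond -> num Block contributes {num}.
From Cond -> Primary Primary Cond Expr: Primary, Primary, Cond, Expr nullable, take FIRST(Primary) ∪ FIRST(Primary) ∪ FIRST(Cond) ∪ FIRST(Expr) = { (, =, id, num }; also '' since the whole RHS is nullable.
Cond -> '' contributes ''.
Cond -> = Block contributes {=}.
Union: FIRST(Cond) = { (, =, id, num, '' }.

{ (, =, id, num, '' }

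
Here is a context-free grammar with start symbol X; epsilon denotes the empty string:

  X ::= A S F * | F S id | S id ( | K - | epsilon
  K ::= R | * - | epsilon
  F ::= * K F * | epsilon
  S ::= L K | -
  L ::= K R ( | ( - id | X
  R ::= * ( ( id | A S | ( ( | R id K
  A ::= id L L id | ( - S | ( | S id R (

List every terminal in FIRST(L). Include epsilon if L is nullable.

{ (, *, -, id, epsilon }

From L ::= K R (: K nullable, take FIRST(K) ∪ FIRST(R) = { (, *, -, id }.
L ::= ( - id contributes {(}.
From L ::= X: add FIRST(X) = { (, *, -, id, epsilon } (including epsilon since X is nullable).
Union: FIRST(L) = { (, *, -, id, epsilon }.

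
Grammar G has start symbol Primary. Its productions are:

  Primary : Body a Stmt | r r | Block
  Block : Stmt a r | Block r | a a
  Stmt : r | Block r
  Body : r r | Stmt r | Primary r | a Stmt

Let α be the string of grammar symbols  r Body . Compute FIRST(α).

r is a terminal; add {r} and stop.

{ r }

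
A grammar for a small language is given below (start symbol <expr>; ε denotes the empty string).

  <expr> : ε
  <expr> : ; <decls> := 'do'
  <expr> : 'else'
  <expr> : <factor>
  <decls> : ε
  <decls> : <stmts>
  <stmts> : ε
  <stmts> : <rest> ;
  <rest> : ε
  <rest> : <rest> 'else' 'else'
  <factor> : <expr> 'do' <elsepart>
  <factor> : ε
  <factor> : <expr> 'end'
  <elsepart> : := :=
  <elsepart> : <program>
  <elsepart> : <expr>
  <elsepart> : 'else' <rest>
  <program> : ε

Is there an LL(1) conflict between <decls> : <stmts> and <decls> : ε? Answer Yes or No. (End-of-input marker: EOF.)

Yes

FIRST(<stmts>) = { 'else', ;, ε } and FIRST(ε) = { ε }.
Both alternatives are nullable, violating the LL(1) condition.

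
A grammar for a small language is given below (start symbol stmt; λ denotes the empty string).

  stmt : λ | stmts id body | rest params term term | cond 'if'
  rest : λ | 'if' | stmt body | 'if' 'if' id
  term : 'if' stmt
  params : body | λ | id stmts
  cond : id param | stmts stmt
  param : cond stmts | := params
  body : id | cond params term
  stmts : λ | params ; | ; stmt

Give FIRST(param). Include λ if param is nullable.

{ 'if', :=, ;, id, λ }

From param : cond stmts: cond, stmts nullable, take FIRST(cond) ∪ FIRST(stmts) = { 'if', ;, id }; also λ since the whole RHS is nullable.
param : := params contributes {:=}.
Union: FIRST(param) = { 'if', :=, ;, id, λ }.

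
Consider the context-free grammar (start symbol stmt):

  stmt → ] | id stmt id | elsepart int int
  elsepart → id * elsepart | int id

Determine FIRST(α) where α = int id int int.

{ int }

int is a terminal; add {int} and stop.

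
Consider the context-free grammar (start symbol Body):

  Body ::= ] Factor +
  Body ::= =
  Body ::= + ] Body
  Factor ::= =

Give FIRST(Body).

{ +, =, ] }

Body ::= ] Factor + contributes {]}.
Body ::= = contributes {=}.
Body ::= + ] Body contributes {+}.
Union: FIRST(Body) = { +, =, ] }.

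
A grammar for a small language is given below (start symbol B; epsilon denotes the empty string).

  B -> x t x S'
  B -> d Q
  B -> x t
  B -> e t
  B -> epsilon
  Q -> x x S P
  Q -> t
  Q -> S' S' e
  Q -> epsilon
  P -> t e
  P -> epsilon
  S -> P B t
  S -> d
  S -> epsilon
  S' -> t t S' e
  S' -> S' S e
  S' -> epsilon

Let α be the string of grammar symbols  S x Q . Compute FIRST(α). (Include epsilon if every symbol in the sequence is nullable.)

{ d, e, t, x }

Add FIRST(S)\{epsilon} = { d, e, t, x }; S is nullable, continue.
x is a terminal; add {x} and stop.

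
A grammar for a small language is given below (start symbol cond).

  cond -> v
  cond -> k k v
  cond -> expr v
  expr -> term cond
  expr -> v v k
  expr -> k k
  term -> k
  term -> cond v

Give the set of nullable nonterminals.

{ } (none)

No nonterminal has an empty production or an RHS whose symbols are all nullable.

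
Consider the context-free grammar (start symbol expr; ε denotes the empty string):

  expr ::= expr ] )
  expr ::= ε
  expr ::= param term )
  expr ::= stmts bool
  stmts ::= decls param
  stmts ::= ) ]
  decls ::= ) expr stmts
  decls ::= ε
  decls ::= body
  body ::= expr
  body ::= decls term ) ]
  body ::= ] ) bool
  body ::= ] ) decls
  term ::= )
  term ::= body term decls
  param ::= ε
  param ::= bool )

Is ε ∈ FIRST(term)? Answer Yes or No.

Nullable nonterminals: body, decls, expr, param, stmts.
No production of term has an RHS whose symbols are all nullable, so term is not nullable.

No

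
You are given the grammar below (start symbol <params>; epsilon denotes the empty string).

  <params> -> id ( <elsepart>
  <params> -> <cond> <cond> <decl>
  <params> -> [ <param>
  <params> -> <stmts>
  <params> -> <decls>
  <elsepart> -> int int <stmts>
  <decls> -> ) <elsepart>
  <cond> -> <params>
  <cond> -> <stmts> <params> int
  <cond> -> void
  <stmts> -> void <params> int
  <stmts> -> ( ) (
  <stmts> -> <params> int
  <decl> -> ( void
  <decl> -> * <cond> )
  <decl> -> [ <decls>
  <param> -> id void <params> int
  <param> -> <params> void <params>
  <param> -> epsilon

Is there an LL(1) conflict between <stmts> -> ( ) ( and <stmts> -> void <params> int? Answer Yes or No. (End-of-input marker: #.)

No

FIRST(( ) () = { ( } and FIRST(void <params> int) = { void }.
The FIRST sets are disjoint and neither alternative is nullable — no conflict.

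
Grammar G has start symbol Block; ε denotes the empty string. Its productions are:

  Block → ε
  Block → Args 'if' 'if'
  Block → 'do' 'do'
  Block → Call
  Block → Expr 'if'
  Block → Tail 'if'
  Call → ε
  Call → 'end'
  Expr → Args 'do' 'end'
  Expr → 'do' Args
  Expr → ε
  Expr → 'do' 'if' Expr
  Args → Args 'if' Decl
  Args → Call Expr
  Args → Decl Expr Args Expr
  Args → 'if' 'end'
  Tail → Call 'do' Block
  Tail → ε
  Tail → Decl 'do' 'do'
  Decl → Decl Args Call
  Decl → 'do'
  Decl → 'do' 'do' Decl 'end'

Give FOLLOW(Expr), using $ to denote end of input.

{ 'do', 'end', 'if' }

In Block → Expr 'if': add FIRST('if') = { 'if' }.
In Expr → 'do' 'if' Expr: Expr is at the end, add FOLLOW(Expr) = { 'do', 'end', 'if' }.
In Args → Call Expr: Expr is at the end, add FOLLOW(Args) = { 'do', 'end', 'if' }.
In Args → Decl Expr Args Expr: add FIRST(Args Expr)\{ε} = { 'do', 'end', 'if' }.
  Since Args Expr is nullable, also add FOLLOW(Args) = { 'do', 'end', 'if' }.
In Args → Decl Expr Args Expr: Expr is at the end, add FOLLOW(Args) = { 'do', 'end', 'if' }.
Union: FOLLOW(Expr) = { 'do', 'end', 'if' }.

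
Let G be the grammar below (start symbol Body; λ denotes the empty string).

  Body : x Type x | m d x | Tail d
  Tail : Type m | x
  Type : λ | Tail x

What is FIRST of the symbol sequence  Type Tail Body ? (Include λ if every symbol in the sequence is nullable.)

{ m, x }

Add FIRST(Type)\{λ} = { m, x }; Type is nullable, continue.
Add FIRST(Tail) = { m, x }; Tail is not nullable, stop.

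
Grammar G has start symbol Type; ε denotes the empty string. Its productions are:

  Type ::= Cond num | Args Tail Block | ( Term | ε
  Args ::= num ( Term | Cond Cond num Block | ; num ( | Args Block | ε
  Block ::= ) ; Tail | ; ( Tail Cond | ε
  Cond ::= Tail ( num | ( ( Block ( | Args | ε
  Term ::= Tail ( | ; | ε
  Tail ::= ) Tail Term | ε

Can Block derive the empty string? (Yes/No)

Block has an ε-production, so Block ⇒ ε.

Yes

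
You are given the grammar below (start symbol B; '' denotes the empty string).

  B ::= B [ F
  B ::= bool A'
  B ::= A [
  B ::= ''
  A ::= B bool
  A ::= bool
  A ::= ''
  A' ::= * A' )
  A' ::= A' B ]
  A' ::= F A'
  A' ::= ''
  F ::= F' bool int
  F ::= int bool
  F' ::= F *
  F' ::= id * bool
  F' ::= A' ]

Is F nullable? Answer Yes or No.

No

Nullable nonterminals: A, A', B.
No production of F has an RHS whose symbols are all nullable, so F is not nullable.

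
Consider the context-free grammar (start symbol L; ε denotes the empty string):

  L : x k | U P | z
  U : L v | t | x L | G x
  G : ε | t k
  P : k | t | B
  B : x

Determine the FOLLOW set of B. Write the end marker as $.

{ $, k, t, v, x }

In P : B: B is at the end, add FOLLOW(P) = { $, k, t, v, x }.
Union: FOLLOW(B) = { $, k, t, v, x }.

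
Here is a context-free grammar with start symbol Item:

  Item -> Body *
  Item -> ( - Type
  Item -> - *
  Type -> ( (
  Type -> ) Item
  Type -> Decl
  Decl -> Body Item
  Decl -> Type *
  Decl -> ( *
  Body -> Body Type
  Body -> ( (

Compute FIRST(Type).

Type -> ( ( contributes {(}.
Type -> ) Item contributes {)}.
From Type -> Decl: add FIRST(Decl) = { (, ) }.
Union: FIRST(Type) = { (, ) }.

{ (, ) }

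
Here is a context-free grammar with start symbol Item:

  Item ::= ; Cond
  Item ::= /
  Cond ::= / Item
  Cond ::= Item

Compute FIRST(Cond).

Cond ::= / Item contributes {/}.
From Cond ::= Item: add FIRST(Item) = { /, ; }.
Union: FIRST(Cond) = { /, ; }.

{ /, ; }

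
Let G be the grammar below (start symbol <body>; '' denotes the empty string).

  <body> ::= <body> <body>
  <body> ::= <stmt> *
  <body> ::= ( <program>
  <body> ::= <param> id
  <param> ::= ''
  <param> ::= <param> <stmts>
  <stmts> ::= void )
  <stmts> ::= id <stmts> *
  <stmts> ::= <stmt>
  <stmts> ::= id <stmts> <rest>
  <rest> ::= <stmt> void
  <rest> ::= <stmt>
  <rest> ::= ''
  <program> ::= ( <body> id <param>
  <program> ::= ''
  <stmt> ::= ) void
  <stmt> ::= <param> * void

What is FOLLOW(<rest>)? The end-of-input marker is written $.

In <stmts> ::= id <stmts> <rest>: <rest> is at the end, add FOLLOW(<stmts>) = { $, (, ), *, id, void }.
Union: FOLLOW(<rest>) = { $, (, ), *, id, void }.

{ $, (, ), *, id, void }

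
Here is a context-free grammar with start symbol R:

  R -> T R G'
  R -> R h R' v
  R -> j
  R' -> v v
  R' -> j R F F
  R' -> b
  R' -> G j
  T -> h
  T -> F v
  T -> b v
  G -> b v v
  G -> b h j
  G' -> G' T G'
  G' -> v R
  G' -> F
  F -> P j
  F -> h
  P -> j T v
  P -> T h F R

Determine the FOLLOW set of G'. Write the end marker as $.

{ $, b, h, j, v }

In R -> T R G': G' is at the end, add FOLLOW(R) = { $, b, h, j, v }.
In G' -> G' T G': add FIRST(T G') = { b, h, j }.
In G' -> G' T G': G' is at the end, add FOLLOW(G') = { $, b, h, j, v }.
Union: FOLLOW(G') = { $, b, h, j, v }.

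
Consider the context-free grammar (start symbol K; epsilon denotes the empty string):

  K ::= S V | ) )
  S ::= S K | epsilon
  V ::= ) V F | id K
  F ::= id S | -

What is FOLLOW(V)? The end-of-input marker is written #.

In K ::= S V: V is at the end, add FOLLOW(K) = { #, ), -, id }.
In V ::= ) V F: add FIRST(F) = { -, id }.
Union: FOLLOW(V) = { #, ), -, id }.

{ #, ), -, id }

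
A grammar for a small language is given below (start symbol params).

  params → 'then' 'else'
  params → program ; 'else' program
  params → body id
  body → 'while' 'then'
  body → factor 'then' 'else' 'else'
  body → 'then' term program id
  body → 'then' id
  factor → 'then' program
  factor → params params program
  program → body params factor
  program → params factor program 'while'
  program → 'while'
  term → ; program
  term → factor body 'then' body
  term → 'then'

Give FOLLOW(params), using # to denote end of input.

params is the start symbol, so # ∈ FOLLOW(params).
In factor → params params program: add FIRST(params program) = { 'then', 'while' }.
In factor → params params program: add FIRST(program) = { 'then', 'while' }.
In program → body params factor: add FIRST(factor) = { 'then', 'while' }.
In program → params factor program 'while': add FIRST(factor program 'while') = { 'then', 'while' }.
Union: FOLLOW(params) = { #, 'then', 'while' }.

{ #, 'then', 'while' }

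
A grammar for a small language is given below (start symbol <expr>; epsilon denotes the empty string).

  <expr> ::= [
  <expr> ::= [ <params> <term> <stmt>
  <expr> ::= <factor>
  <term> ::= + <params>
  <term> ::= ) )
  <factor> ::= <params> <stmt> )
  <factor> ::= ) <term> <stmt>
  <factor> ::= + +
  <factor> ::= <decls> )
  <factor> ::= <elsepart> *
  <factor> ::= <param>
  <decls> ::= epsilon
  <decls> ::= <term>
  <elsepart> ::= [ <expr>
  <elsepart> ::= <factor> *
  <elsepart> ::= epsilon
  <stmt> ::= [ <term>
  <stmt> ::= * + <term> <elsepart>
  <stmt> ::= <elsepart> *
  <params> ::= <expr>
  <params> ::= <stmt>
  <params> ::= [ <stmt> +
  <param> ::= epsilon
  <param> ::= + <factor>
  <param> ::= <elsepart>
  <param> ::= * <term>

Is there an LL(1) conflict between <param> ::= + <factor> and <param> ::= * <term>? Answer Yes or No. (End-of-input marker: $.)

FIRST(+ <factor>) = { + } and FIRST(* <term>) = { * }.
The FIRST sets are disjoint and neither alternative is nullable — no conflict.

No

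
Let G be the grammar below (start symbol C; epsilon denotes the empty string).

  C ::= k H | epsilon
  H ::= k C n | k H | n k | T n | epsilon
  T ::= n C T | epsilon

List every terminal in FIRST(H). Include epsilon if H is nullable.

{ k, n, epsilon }

H ::= k C n contributes {k}.
H ::= k H contributes {k}.
H ::= n k contributes {n}.
From H ::= T n: T nullable, take FIRST(T) ∪ {n} = { n }.
H ::= epsilon contributes epsilon.
Union: FIRST(H) = { k, n, epsilon }.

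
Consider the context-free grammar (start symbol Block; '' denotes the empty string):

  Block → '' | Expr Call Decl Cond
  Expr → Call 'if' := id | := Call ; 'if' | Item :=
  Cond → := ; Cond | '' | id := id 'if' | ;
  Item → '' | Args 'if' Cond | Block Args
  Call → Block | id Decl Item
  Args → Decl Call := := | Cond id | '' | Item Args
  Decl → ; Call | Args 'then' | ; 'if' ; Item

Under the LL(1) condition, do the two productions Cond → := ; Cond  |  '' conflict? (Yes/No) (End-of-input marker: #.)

Yes

FIRST(:= ; Cond) = { := } and FIRST('') = { '' }.
The second alternative is nullable and FOLLOW(Cond) = { #, 'if', 'then', :=, ;, id } shares := with FIRST of the first — conflict.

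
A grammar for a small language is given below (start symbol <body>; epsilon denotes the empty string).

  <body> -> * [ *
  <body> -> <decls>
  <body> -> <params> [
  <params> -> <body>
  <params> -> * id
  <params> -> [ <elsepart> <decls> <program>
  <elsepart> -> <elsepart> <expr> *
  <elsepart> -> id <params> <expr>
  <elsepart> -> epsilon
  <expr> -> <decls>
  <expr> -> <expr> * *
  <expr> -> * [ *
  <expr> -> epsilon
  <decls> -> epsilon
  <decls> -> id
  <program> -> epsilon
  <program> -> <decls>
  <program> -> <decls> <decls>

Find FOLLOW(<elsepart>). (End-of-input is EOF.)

In <params> -> [ <elsepart> <decls> <program>: add FIRST(<decls> <program>)\{epsilon} = { id }.
  Since <decls> <program> is nullable, also add FOLLOW(<params>) = { *, [, id }.
In <elsepart> -> <elsepart> <expr> *: add FIRST(<expr> *) = { *, id }.
Union: FOLLOW(<elsepart>) = { *, [, id }.

{ *, [, id }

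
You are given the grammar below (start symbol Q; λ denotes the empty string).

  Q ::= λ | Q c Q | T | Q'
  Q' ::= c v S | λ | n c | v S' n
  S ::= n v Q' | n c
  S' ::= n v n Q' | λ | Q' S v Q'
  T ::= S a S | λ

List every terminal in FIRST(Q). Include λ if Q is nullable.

Q ::= λ contributes λ.
From Q ::= Q c Q: Q nullable, take FIRST(Q) ∪ {c} = { c, n, v }.
From Q ::= T: add FIRST(T) = { n, λ } (including λ since T is nullable).
From Q ::= Q': add FIRST(Q') = { c, n, v, λ } (including λ since Q' is nullable).
Union: FIRST(Q) = { c, n, v, λ }.

{ c, n, v, λ }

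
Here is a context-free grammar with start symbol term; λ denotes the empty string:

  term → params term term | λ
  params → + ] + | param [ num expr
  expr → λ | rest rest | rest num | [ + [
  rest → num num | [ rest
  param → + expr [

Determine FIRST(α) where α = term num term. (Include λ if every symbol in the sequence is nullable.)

Add FIRST(term)\{λ} = { + }; term is nullable, continue.
num is a terminal; add {num} and stop.

{ +, num }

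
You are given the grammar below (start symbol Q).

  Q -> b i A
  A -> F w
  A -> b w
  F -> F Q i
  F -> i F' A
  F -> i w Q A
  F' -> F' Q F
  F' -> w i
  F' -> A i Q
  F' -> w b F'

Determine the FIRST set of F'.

{ b, i, w }

From F' -> F' Q F: add FIRST(F') = { b, i, w }.
F' -> w i contributes {w}.
From F' -> A i Q: add FIRST(A) = { b, i }.
F' -> w b F' contributes {w}.
Union: FIRST(F') = { b, i, w }.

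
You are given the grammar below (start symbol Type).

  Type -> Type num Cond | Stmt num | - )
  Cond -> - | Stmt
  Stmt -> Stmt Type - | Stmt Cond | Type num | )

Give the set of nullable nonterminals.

No nonterminal has an empty production or an RHS whose symbols are all nullable.

{ } (none)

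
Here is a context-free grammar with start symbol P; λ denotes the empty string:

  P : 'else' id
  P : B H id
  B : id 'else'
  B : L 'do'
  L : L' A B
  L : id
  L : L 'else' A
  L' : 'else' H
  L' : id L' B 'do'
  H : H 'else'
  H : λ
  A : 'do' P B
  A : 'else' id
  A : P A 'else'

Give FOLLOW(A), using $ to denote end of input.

{ 'do', 'else', id }

In L : L' A B: add FIRST(B) = { 'else', id }.
In L : L 'else' A: A is at the end, add FOLLOW(L) = { 'do', 'else' }.
In A : P A 'else': add FIRST('else') = { 'else' }.
Union: FOLLOW(A) = { 'do', 'else', id }.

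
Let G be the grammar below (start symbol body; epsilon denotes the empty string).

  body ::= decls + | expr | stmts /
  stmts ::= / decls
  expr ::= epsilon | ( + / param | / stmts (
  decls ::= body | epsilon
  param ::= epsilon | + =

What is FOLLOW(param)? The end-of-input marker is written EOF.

In expr ::= ( + / param: param is at the end, add FOLLOW(expr) = { EOF, (, +, / }.
Union: FOLLOW(param) = { EOF, (, +, / }.

{ EOF, (, +, / }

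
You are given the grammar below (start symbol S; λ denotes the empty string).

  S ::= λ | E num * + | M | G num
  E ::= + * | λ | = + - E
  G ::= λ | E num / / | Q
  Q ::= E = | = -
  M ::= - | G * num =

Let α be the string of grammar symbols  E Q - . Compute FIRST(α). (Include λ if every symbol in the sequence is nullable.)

{ +, = }

Add FIRST(E)\{λ} = { +, = }; E is nullable, continue.
Add FIRST(Q) = { +, = }; Q is not nullable, stop.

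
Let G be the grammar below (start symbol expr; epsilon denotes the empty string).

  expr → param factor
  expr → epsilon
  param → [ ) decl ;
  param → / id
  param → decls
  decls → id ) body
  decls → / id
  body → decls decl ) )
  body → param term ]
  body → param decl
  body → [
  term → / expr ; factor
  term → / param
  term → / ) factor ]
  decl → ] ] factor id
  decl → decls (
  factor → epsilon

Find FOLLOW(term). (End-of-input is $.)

In body → param term ]: add FIRST(]) = { ] }.
Union: FOLLOW(term) = { ] }.

{ ] }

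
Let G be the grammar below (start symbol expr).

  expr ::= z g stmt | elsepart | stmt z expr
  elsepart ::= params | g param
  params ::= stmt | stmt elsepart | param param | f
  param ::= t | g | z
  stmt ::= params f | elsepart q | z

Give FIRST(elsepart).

From elsepart ::= params: add FIRST(params) = { f, g, t, z }.
elsepart ::= g param contributes {g}.
Union: FIRST(elsepart) = { f, g, t, z }.

{ f, g, t, z }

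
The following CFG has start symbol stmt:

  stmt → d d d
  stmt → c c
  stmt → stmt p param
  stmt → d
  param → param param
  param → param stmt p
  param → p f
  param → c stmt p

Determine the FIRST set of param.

{ c, p }

From param → param param: add FIRST(param) = { c, p }.
From param → param stmt p: add FIRST(param) = { c, p }.
param → p f contributes {p}.
param → c stmt p contributes {c}.
Union: FIRST(param) = { c, p }.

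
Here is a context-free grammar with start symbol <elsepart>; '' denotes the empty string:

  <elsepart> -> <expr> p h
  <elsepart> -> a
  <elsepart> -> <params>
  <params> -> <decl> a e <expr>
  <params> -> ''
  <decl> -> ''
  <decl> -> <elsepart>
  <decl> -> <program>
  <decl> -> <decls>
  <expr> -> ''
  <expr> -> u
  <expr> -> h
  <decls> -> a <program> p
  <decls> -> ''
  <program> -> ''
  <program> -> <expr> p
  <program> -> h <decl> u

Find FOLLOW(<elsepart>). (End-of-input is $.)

{ $, a, u }

<elsepart> is the start symbol, so $ ∈ FOLLOW(<elsepart>).
In <decl> -> <elsepart>: <elsepart> is at the end, add FOLLOW(<decl>) = { a, u }.
Union: FOLLOW(<elsepart>) = { $, a, u }.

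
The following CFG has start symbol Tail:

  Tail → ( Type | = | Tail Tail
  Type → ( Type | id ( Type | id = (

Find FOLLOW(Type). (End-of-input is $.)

In Tail → ( Type: Type is at the end, add FOLLOW(Tail) = { $, (, = }.
In Type → ( Type: Type is at the end, add FOLLOW(Type) = { $, (, = }.
In Type → id ( Type: Type is at the end, add FOLLOW(Type) = { $, (, = }.
Union: FOLLOW(Type) = { $, (, = }.

{ $, (, = }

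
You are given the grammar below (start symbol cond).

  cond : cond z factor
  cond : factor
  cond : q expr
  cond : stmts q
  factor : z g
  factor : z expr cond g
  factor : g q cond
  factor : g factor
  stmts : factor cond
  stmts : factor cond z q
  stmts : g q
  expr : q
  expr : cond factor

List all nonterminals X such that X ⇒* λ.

No nonterminal has an empty production or an RHS whose symbols are all nullable.

{ } (none)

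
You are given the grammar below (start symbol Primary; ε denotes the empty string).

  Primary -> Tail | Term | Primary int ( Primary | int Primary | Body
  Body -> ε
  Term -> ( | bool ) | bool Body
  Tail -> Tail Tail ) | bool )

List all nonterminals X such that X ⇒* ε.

{ Body, Primary }

Directly nullable (have an ε-production): Body.
Primary -> Body with every symbol nullable, so Primary is nullable.
No other nonterminal has a production whose RHS symbols are all nullable.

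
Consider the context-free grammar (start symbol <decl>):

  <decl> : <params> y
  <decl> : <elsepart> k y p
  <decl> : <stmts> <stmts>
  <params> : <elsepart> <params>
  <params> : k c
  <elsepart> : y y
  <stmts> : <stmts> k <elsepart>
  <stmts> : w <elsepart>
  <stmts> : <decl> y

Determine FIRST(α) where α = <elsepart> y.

{ y }

Add FIRST(<elsepart>) = { y }; <elsepart> is not nullable, stop.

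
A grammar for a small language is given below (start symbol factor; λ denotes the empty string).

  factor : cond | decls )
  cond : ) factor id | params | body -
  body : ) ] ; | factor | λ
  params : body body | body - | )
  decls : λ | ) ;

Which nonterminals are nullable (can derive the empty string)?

Directly nullable (have an λ-production): body, decls.
cond : params with every symbol nullable, so cond is nullable.
factor : cond with every symbol nullable, so factor is nullable.
params : body body with every symbol nullable, so params is nullable.

{ body, cond, decls, factor, params }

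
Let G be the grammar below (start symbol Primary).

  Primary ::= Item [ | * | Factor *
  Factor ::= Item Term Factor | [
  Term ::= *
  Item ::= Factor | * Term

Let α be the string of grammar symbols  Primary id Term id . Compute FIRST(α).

{ *, [ }

Add FIRST(Primary) = { *, [ }; Primary is not nullable, stop.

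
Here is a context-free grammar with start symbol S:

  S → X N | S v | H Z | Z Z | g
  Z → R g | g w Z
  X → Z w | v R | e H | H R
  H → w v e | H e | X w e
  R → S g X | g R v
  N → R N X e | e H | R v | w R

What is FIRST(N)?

From N → R N X e: add FIRST(R) = { e, g, v, w }.
N → e H contributes {e}.
From N → R v: add FIRST(R) = { e, g, v, w }.
N → w R contributes {w}.
Union: FIRST(N) = { e, g, v, w }.

{ e, g, v, w }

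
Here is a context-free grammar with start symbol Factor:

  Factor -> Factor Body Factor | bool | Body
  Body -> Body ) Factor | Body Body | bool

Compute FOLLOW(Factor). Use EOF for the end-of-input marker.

{ EOF, ), bool }

Factor is the start symbol, so EOF ∈ FOLLOW(Factor).
In Factor -> Factor Body Factor: add FIRST(Body Factor) = { bool }.
In Factor -> Factor Body Factor: Factor is at the end, add FOLLOW(Factor) = { EOF, ), bool }.
In Body -> Body ) Factor: Factor is at the end, add FOLLOW(Body) = { EOF, ), bool }.
Union: FOLLOW(Factor) = { EOF, ), bool }.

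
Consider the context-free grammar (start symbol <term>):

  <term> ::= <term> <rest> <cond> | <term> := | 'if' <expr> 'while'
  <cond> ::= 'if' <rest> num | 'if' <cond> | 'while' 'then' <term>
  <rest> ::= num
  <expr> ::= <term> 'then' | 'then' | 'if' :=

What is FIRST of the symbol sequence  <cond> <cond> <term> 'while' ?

Add FIRST(<cond>) = { 'if', 'while' }; <cond> is not nullable, stop.

{ 'if', 'while' }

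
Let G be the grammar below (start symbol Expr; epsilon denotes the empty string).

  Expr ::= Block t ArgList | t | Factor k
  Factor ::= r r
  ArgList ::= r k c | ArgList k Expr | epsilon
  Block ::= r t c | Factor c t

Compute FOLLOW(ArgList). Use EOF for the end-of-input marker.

In Expr ::= Block t ArgList: ArgList is at the end, add FOLLOW(Expr) = { EOF, k }.
In ArgList ::= ArgList k Expr: add FIRST(k Expr) = { k }.
Union: FOLLOW(ArgList) = { EOF, k }.

{ EOF, k }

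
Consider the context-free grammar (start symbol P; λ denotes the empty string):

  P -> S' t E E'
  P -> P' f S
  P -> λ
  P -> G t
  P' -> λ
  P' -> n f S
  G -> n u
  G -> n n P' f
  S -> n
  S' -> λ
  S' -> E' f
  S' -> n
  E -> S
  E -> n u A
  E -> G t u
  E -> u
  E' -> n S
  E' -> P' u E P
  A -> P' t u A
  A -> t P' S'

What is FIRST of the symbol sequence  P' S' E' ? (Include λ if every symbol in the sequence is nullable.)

Add FIRST(P')\{λ} = { n }; P' is nullable, continue.
Add FIRST(S')\{λ} = { n, u }; S' is nullable, continue.
Add FIRST(E') = { n, u }; E' is not nullable, stop.

{ n, u }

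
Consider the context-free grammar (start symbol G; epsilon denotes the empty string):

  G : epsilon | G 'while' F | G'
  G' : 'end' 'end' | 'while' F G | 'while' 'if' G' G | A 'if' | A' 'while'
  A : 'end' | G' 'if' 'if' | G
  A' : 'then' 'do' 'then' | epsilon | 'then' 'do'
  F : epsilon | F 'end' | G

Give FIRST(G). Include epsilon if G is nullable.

{ 'end', 'if', 'then', 'while', epsilon }

G : epsilon contributes epsilon.
From G : G 'while' F: G nullable, take FIRST(G) ∪ {'while'} = { 'end', 'if', 'then', 'while' }.
From G : G': add FIRST(G') = { 'end', 'if', 'then', 'while' }.
Union: FIRST(G) = { 'end', 'if', 'then', 'while', epsilon }.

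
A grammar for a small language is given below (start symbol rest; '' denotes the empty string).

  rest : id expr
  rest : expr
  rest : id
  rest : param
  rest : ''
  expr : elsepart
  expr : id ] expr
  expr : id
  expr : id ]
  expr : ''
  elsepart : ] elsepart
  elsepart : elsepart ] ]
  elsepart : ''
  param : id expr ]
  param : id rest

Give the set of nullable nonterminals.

{ elsepart, expr, rest }

Directly nullable (have an ''-production): rest, expr, elsepart.
No other nonterminal has a production whose RHS symbols are all nullable.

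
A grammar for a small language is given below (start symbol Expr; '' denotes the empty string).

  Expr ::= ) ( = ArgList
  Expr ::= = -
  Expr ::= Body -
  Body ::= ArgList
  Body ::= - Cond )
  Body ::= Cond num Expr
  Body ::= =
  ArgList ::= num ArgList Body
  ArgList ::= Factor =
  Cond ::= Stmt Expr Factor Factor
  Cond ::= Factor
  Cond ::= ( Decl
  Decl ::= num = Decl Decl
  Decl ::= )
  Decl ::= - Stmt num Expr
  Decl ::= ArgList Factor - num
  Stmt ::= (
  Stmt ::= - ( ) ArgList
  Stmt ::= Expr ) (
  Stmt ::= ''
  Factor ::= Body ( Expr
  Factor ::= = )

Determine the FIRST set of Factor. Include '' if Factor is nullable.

From Factor ::= Body ( Expr: add FIRST(Body) = { (, ), -, =, num }.
Factor ::= = ) contributes {=}.
Union: FIRST(Factor) = { (, ), -, =, num }.

{ (, ), -, =, num }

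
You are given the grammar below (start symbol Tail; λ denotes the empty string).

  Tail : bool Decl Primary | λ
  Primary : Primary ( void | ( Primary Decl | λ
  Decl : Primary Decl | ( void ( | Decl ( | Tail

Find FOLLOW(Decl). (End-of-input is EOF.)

In Tail : bool Decl Primary: add FIRST(Primary)\{λ} = { ( }.
  Since Primary is nullable, also add FOLLOW(Tail) = { EOF, (, bool }.
In Primary : ( Primary Decl: Decl is at the end, add FOLLOW(Primary) = { EOF, (, bool }.
In Decl : Primary Decl: Decl is at the end, add FOLLOW(Decl) = { EOF, (, bool }.
In Decl : Decl (: add FIRST(() = { ( }.
Union: FOLLOW(Decl) = { EOF, (, bool }.

{ EOF, (, bool }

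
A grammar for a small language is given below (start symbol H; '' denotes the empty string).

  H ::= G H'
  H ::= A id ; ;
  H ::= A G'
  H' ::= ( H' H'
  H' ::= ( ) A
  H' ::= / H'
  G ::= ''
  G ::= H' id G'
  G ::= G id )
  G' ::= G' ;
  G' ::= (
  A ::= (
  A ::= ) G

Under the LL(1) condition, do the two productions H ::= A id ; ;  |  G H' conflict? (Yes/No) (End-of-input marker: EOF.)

Yes

FIRST(A id ; ;) = { (, ) } and FIRST(G H') = { (, /, id }.
Both contain (, so the two alternatives are not disjoint — LL(1) conflict.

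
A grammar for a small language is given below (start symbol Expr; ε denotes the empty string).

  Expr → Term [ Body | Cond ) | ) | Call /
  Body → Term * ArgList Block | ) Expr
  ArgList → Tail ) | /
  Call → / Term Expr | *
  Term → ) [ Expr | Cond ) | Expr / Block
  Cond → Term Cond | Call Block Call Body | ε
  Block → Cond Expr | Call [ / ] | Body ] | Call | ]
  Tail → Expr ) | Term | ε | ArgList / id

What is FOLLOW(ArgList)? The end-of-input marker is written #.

In Body → Term * ArgList Block: add FIRST(Block) = { ), *, /, ] }.
In Tail → ArgList / id: add FIRST(/ id) = { / }.
Union: FOLLOW(ArgList) = { ), *, /, ] }.

{ ), *, /, ] }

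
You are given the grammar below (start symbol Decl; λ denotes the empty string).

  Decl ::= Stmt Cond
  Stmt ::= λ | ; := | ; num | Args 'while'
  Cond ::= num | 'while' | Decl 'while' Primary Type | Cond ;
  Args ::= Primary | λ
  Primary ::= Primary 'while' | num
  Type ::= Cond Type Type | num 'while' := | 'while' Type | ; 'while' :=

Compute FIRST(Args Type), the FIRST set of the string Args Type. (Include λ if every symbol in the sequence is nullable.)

Add FIRST(Args)\{λ} = { num }; Args is nullable, continue.
Add FIRST(Type) = { 'while', ;, num }; Type is not nullable, stop.

{ 'while', ;, num }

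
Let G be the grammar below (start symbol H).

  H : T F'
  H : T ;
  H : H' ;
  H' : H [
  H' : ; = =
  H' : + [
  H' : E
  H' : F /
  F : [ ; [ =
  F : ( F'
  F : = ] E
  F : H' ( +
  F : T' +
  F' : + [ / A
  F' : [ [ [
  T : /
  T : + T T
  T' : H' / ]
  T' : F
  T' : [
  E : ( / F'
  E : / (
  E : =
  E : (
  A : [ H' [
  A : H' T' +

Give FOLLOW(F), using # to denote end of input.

{ +, / }

In H' : F /: add FIRST(/) = { / }.
In T' : F: F is at the end, add FOLLOW(T') = { + }.
Union: FOLLOW(F) = { +, / }.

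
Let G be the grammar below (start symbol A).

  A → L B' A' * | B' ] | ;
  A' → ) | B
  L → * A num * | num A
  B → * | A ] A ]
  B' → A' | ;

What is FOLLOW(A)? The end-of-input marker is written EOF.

{ EOF, ), *, ;, ], num }

A is the start symbol, so EOF ∈ FOLLOW(A).
In L → * A num *: add FIRST(num *) = { num }.
In L → num A: A is at the end, add FOLLOW(L) = { ), *, ;, num }.
In B → A ] A ]: add FIRST(] A ]) = { ] }.
In B → A ] A ]: add FIRST(]) = { ] }.
Union: FOLLOW(A) = { EOF, ), *, ;, ], num }.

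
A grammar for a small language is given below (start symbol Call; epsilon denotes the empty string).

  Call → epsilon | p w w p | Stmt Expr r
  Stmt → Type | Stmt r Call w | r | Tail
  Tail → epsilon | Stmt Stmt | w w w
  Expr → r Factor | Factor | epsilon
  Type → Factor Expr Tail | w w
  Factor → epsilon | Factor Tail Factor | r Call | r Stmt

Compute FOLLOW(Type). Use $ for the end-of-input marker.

{ r, w }

In Stmt → Type: Type is at the end, add FOLLOW(Stmt) = { r, w }.
Union: FOLLOW(Type) = { r, w }.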